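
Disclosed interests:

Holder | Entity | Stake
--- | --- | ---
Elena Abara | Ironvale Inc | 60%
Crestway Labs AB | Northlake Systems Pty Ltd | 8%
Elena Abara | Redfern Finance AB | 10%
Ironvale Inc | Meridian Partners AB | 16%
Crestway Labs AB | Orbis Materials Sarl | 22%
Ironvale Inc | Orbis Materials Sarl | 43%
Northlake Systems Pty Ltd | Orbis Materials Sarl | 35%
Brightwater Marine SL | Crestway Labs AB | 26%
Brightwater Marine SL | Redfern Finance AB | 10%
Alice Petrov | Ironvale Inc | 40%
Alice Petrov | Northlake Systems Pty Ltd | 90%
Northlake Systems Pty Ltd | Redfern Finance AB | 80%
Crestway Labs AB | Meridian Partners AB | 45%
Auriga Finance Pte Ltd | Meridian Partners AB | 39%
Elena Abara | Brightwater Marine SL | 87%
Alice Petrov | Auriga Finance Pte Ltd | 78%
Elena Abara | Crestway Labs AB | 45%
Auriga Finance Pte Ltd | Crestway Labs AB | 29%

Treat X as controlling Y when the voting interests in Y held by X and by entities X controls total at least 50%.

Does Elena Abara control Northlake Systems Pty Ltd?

No

Elena holds 87% of Brightwater, so Elena controls Brightwater.
Brightwater and Elena together hold 26% + 45% = 71% of Crestway, so Elena controls Crestway.
Elena holds 60% of Ironvale, so Elena controls Ironvale.
Ironvale and Crestway together hold 16% + 45% = 61% of Meridian, so Elena controls Meridian.
Ironvale and Crestway together hold 43% + 22% = 65% of Orbis, so Elena controls Orbis.
In Northlake, Elena's side holds only 8%, not ≥ 50%.
So Elena does not control Northlake.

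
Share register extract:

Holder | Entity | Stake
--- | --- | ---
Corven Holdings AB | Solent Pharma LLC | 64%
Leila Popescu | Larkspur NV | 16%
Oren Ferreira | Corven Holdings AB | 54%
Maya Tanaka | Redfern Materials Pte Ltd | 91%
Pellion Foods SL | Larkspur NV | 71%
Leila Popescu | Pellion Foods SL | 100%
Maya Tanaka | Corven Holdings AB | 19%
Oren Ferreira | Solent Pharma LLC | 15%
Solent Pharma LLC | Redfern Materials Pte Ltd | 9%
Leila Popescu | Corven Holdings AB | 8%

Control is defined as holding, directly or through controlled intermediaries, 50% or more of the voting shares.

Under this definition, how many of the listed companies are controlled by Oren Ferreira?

2

Oren holds 54% of Corven, so Oren controls Corven.
Corven and Oren together hold 64% + 15% = 79% of Solent, so Oren controls Solent.
No other company's threshold is met.
Oren controls 2 companies.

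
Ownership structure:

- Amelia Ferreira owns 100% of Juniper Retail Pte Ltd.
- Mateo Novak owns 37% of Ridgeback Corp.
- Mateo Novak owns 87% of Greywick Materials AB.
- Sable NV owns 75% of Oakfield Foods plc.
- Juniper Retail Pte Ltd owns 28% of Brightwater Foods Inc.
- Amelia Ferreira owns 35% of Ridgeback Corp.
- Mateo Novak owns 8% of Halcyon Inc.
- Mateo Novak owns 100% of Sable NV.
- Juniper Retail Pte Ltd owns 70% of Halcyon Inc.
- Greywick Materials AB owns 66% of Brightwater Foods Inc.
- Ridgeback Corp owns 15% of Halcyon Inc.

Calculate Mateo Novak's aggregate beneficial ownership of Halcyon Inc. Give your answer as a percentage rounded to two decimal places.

13.55%

Mateo reaches Halcyon along 2 paths.
Via Ridgeback: 37% × 15% = 5.55%.
Direct stake: 8% = 8%.
Total: 5.55% + 8% = 13.55%.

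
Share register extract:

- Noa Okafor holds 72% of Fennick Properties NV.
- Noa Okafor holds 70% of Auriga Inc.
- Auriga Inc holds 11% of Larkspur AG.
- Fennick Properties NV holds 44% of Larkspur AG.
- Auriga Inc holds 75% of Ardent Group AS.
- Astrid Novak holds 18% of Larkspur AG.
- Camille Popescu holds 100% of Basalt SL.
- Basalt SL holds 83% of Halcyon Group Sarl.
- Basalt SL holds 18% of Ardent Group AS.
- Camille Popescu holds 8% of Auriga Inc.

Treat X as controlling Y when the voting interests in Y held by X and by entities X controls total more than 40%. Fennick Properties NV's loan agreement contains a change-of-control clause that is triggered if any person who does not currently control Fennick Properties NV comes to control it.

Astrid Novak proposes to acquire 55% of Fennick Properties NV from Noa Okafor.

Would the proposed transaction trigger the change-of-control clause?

The purchase adds only to Astrid's holdings (Noa's stake shrinks), so Astrid is the only person who could newly come to control Fennick.
Astrid's largest direct stake is 18% in Larkspur, which does not meet the threshold, so Astrid controls no company.
Neither Astrid nor any entity Astrid controls holds any voting interest in Fennick.
So before the transaction, Astrid does not control Fennick.
After the purchase, Astrid holds 55% of Fennick directly, and Noa's stake falls to 17%.
Astrid holds 55% of Fennick, so Astrid controls Fennick.
Astrid did not control Fennick before and does after, so the clause is triggered.

Yes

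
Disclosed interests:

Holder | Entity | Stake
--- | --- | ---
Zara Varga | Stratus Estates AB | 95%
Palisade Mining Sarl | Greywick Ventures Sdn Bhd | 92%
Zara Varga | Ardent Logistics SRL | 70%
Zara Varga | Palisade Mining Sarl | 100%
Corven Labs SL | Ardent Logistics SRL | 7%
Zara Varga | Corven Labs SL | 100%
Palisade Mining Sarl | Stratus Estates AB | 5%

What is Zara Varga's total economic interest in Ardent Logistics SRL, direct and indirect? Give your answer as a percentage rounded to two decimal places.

77.00%

Zara reaches Ardent along 2 paths.
Direct stake: 70% = 70%.
Via Corven: 100% × 7% = 7%.
Total: 70% + 7% = 77%.
Rounded: 77.00%.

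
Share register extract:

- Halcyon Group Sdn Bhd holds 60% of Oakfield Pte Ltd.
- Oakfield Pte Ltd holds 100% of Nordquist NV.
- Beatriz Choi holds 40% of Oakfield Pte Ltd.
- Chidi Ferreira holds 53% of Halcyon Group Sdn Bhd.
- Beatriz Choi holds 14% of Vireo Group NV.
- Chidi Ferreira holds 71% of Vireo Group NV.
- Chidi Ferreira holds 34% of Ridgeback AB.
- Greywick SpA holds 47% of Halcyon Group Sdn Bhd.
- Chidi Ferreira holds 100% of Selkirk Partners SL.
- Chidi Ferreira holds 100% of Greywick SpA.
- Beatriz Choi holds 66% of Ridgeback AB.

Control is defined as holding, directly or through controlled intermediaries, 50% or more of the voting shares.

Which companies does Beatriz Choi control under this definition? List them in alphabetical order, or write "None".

Beatriz holds 66% of Ridgeback, so Beatriz controls Ridgeback.
No other company's threshold is met.

Ridgeback AB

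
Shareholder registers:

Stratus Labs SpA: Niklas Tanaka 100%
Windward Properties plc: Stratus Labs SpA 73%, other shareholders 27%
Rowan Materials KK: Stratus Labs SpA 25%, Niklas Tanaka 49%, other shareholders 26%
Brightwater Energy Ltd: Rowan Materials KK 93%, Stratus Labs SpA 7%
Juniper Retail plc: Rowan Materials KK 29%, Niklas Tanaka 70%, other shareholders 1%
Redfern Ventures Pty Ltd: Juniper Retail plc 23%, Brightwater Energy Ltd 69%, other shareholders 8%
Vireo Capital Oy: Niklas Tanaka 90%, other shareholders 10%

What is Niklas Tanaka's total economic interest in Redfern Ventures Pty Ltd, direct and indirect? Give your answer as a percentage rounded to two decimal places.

Niklas reaches Redfern along 6 paths.
Via Stratus → Rowan → Juniper: 100% × 25% × 29% × 23% = 1.6675%.
Via Rowan → Juniper: 49% × 29% × 23% = 3.2683%.
Via Juniper: 70% × 23% = 16.1%.
Via Stratus → Rowan → Brightwater: 100% × 25% × 93% × 69% = 16.0425%.
Via Rowan → Brightwater: 49% × 93% × 69% = 31.4433%.
Via Stratus → Brightwater: 100% × 7% × 69% = 4.83%.
Total: 1.6675% + 3.2683% + 16.1% + 16.0425% + 31.4433% + 4.83% = 73.3516%.
Rounded: 73.35%.

73.35%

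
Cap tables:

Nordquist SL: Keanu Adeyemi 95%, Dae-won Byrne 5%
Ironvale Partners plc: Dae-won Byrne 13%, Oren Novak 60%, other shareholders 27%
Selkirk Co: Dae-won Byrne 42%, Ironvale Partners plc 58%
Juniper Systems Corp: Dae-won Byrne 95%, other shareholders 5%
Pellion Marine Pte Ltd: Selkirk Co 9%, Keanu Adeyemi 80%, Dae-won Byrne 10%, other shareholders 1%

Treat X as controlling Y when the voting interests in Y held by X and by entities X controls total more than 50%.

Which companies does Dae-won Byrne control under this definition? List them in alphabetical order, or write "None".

Dae-won holds 95% of Juniper, so Dae-won controls Juniper.
No other company's threshold is met.

Juniper Systems Corp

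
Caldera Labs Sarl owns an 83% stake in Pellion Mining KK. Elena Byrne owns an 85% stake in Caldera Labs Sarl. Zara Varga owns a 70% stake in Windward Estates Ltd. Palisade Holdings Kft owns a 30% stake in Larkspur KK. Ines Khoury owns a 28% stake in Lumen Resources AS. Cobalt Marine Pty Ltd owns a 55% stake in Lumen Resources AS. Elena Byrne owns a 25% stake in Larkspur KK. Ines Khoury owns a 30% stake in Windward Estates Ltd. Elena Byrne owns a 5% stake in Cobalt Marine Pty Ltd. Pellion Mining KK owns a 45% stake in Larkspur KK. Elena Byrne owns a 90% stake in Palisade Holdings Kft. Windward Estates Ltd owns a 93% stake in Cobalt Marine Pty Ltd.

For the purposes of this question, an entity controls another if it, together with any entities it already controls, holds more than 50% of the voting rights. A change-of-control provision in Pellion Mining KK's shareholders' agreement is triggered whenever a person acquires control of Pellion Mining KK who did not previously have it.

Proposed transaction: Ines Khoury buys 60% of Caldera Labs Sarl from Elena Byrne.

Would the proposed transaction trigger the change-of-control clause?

Yes

The purchase adds only to Ines's holdings (Elena's stake shrinks), so Ines is the only person who could newly come to control Pellion.
Ines's largest direct stake is 30% in Windward, which does not meet the threshold, so Ines controls no company.
Neither Ines nor any entity Ines controls holds any voting interest in Pellion.
So before the transaction, Ines does not control Pellion.
After the purchase, Ines holds 60% of Caldera directly, and Elena's stake falls to 25%.
Ines holds 60% of Caldera, so Ines controls Caldera.
Caldera holds 83% of Pellion, so Ines controls Pellion.
Ines did not control Pellion before and does after, so the clause is triggered.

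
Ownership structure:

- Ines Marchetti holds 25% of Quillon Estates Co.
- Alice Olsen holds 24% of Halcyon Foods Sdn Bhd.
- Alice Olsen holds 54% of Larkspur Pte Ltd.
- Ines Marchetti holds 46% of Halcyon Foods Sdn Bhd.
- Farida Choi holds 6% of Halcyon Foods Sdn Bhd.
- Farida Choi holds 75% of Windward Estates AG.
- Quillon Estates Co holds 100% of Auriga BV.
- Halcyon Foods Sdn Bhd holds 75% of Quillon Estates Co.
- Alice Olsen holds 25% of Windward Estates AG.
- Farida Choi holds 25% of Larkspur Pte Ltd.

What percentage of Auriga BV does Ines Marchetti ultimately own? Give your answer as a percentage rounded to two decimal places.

59.50%

Ines reaches Auriga along 2 paths.
Via Quillon: 25% × 100% = 25%.
Via Halcyon → Quillon: 46% × 75% × 100% = 34.5%.
Total: 25% + 34.5% = 59.5%.
Rounded: 59.50%.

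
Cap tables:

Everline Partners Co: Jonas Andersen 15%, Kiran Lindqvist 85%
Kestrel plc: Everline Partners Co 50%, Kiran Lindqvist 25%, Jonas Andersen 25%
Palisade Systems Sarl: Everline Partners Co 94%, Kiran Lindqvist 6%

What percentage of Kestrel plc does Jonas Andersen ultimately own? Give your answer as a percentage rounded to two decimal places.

32.50%

Jonas reaches Kestrel along 2 paths.
Via Everline: 15% × 50% = 7.5%.
Direct stake: 25% = 25%.
Total: 7.5% + 25% = 32.5%.
Rounded: 32.50%.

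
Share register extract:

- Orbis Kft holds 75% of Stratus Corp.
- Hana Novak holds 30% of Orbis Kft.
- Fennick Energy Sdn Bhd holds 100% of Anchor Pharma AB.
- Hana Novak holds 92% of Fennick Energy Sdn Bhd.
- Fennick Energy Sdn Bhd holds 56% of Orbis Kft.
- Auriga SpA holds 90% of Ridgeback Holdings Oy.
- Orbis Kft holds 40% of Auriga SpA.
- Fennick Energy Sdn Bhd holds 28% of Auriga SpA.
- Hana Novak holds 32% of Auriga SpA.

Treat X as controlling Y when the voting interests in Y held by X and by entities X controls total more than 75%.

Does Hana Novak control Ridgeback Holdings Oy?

Hana holds 92% of Fennick, so Hana controls Fennick.
Hana and Fennick together hold 30% + 56% = 86% of Orbis, so Hana controls Orbis.
Hana and Orbis and Fennick together hold 32% + 40% + 28% = 100% of Auriga, so Hana controls Auriga.
Auriga holds 90% of Ridgeback, so Hana controls Ridgeback.

Yes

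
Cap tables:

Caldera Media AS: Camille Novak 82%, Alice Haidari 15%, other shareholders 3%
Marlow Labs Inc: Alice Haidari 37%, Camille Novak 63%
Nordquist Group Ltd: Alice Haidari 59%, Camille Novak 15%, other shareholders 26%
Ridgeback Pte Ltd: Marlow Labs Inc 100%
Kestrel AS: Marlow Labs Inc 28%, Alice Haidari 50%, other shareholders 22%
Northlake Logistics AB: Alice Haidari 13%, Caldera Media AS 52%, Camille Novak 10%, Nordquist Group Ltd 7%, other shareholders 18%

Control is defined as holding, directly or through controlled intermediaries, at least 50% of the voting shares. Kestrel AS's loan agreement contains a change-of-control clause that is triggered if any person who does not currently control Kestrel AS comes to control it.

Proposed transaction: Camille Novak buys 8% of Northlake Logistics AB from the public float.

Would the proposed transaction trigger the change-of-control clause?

No

The purchase changes only Camille's holdings, so Camille is the only person who could newly come to control Kestrel.
Camille holds 82% of Caldera, so Camille controls Caldera.
Camille holds 63% of Marlow, so Camille controls Marlow.
Marlow holds 100% of Ridgeback, so Camille controls Ridgeback.
Caldera and Camille together hold 52% + 10% = 62% of Northlake, so Camille controls Northlake.
In Kestrel, Camille's side holds only 28%, not ≥ 50%.
So before the transaction, Camille does not control Kestrel.
After the purchase, Camille's direct stake in Northlake rises to 10% + 8% = 18%.
Caldera and Camille together hold 52% + 18% = 70% of Northlake, so Camille controls Northlake.
After the transaction, Camille's side holds 28% of Kestrel, not ≥ 50%, so Camille still does not control Kestrel.
No new person acquires control, so the clause is not triggered.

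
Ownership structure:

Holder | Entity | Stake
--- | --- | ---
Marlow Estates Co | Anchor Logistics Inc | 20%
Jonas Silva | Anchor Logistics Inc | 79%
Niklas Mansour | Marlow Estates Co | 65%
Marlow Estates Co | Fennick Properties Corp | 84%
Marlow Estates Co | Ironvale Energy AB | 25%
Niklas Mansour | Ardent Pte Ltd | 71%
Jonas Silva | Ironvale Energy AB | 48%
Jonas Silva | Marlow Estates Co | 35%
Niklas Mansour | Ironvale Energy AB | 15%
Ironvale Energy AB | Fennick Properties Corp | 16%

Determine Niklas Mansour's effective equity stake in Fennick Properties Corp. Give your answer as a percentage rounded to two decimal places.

59.60%

Niklas reaches Fennick along 3 paths.
Via Marlow: 65% × 84% = 54.6%.
Via Ironvale: 15% × 16% = 2.4%.
Via Marlow → Ironvale: 65% × 25% × 16% = 2.6%.
Total: 54.6% + 2.4% + 2.6% = 59.6%.
Rounded: 59.60%.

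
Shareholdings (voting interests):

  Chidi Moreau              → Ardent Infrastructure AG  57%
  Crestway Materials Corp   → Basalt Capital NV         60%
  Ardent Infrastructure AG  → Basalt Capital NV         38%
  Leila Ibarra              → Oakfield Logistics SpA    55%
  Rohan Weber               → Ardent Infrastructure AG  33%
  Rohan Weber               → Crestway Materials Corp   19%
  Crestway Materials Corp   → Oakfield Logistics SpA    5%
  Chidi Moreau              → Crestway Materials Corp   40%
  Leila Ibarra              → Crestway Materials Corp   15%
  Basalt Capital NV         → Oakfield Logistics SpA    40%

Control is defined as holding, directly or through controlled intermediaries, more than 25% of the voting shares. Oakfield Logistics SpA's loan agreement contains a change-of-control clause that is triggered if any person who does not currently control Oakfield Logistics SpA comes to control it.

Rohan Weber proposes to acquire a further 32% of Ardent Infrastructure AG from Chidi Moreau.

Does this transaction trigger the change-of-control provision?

The purchase adds only to Rohan's holdings (Chidi's stake shrinks), so Rohan is the only person who could newly come to control Oakfield.
Rohan holds 33% of Ardent, so Rohan controls Ardent.
Ardent holds 38% of Basalt, so Rohan controls Basalt.
Basalt holds 40% of Oakfield, so Rohan controls Oakfield.
So Rohan already controls Oakfield before the transaction.
After the purchase, Rohan's direct stake in Ardent rises to 33% + 32% = 65%, and Chidi's stake falls to 25%.
Rohan controlled Oakfield already, so this is not a new person acquiring control; every other person's position is unchanged or reduced.
No new person acquires control, so the clause is not triggered.

No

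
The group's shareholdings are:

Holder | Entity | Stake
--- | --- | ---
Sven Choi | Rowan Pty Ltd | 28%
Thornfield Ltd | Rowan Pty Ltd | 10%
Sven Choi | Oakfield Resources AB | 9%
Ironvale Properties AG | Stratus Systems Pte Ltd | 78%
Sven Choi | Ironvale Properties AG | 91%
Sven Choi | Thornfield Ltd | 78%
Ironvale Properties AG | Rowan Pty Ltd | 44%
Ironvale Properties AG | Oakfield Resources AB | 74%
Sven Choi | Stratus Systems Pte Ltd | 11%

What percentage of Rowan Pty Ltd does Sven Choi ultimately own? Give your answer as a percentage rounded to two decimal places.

Sven reaches Rowan along 3 paths.
Via Thornfield: 78% × 10% = 7.8%.
Direct stake: 28% = 28%.
Via Ironvale: 91% × 44% = 40.04%.
Total: 7.8% + 28% + 40.04% = 75.84%.

75.84%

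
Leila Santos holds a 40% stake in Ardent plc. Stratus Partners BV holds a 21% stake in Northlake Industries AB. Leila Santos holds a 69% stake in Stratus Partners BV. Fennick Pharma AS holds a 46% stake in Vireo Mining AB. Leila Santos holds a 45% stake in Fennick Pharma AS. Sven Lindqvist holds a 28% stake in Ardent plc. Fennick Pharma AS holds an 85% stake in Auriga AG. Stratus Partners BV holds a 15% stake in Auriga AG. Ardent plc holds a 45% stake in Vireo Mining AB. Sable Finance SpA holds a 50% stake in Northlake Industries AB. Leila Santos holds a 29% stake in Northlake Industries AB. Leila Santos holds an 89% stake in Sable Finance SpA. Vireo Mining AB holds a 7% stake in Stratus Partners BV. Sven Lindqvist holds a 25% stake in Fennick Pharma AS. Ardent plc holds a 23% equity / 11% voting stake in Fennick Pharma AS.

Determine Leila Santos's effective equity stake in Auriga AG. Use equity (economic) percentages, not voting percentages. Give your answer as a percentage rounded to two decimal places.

56.87%

Leila reaches Auriga along 6 paths.
Via Stratus: 69% × 15% = 10.35%.
Via Ardent → Fennick → Vireo → Stratus: 40% × 23% × 46% × 7% × 15% = 0.044436%.
Via Fennick → Vireo → Stratus: 45% × 46% × 7% × 15% = 0.21735%.
Via Ardent → Vireo → Stratus: 40% × 45% × 7% × 15% = 0.189%.
Via Ardent → Fennick: 40% × 23% × 85% = 7.82%.
Via Fennick: 45% × 85% = 38.25%.
Total: 10.35% + 0.044436% + 0.21735% + 0.189% + 7.82% + 38.25% = 56.870786%.
Rounded: 56.87%.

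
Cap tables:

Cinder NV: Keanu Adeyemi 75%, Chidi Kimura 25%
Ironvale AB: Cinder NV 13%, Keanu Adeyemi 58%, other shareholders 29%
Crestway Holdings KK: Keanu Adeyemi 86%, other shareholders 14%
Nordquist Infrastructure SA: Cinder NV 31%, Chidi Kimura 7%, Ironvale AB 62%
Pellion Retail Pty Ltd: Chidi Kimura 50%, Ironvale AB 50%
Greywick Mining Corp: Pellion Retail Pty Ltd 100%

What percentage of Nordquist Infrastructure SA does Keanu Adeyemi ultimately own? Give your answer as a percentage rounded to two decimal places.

Keanu reaches Nordquist along 3 paths.
Via Cinder: 75% × 31% = 23.25%.
Via Cinder → Ironvale: 75% × 13% × 62% = 6.045%.
Via Ironvale: 58% × 62% = 35.96%.
Total: 23.25% + 6.045% + 35.96% = 65.255%.
Rounded: 65.26%.

65.26%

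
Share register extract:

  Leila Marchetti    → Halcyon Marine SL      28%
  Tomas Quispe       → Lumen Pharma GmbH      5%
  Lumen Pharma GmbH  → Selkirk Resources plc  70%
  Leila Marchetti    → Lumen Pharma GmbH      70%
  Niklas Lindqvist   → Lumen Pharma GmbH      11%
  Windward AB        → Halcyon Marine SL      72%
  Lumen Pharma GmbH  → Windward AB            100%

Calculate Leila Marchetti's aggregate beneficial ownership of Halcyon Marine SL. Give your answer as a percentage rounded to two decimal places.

Leila reaches Halcyon along 2 paths.
Via Lumen → Windward: 70% × 100% × 72% = 50.4%.
Direct stake: 28% = 28%.
Total: 50.4% + 28% = 78.4%.
Rounded: 78.40%.

78.40%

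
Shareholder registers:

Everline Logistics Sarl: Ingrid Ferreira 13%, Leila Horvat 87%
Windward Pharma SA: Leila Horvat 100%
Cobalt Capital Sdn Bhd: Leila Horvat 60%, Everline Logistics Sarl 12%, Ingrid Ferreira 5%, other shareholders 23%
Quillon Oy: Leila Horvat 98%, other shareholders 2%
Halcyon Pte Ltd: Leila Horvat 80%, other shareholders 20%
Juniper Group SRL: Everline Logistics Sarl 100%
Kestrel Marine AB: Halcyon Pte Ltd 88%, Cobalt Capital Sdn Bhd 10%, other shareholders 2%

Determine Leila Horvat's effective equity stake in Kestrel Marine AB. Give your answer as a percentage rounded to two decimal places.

77.44%

Leila reaches Kestrel along 3 paths.
Via Halcyon: 80% × 88% = 70.4%.
Via Cobalt: 60% × 10% = 6%.
Via Everline → Cobalt: 87% × 12% × 10% = 1.044%.
Total: 70.4% + 6% + 1.044% = 77.444%.
Rounded: 77.44%.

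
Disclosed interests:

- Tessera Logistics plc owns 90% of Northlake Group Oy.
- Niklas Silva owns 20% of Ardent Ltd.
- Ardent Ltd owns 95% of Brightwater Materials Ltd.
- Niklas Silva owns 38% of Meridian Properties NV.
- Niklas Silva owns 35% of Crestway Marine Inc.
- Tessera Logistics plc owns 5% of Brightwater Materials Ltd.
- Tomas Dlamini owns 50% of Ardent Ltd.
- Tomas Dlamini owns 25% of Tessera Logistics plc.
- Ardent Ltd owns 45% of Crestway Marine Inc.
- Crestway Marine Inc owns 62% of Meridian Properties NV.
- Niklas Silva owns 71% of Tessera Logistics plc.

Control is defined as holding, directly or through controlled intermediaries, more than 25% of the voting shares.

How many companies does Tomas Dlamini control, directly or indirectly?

Tomas holds 50% of Ardent, so Tomas controls Ardent.
Ardent holds 45% of Crestway, so Tomas controls Crestway.
Crestway holds 62% of Meridian, so Tomas controls Meridian.
Ardent holds 95% of Brightwater, so Tomas controls Brightwater.
No other company's threshold is met.
Tomas controls 4 companies.

4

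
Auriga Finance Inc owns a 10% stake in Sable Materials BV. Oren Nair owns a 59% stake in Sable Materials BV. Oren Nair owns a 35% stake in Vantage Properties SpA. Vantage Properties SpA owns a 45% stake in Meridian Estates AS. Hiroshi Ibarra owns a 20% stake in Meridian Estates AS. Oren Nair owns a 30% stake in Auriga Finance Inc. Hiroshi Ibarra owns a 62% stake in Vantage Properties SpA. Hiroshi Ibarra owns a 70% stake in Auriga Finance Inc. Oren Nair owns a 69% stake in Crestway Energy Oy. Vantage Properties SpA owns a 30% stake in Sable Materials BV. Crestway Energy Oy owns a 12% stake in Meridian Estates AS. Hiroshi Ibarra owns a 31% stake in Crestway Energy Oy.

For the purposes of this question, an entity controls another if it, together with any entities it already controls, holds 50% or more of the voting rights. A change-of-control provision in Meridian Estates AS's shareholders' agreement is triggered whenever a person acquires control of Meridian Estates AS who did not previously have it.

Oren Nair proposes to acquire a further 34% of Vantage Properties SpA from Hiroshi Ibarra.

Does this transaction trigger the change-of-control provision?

The purchase adds only to Oren's holdings (Hiroshi's stake shrinks), so Oren is the only person who could newly come to control Meridian.
Oren holds 69% of Crestway, so Oren controls Crestway.
Oren holds 59% of Sable, so Oren controls Sable.
In Meridian, Oren's side holds only 12%, not ≥ 50%.
So before the transaction, Oren does not control Meridian.
After the purchase, Oren's direct stake in Vantage rises to 35% + 34% = 69%, and Hiroshi's stake falls to 28%.
Oren holds 69% of Vantage, so Oren controls Vantage.
Vantage and Crestway together hold 45% + 12% = 57% of Meridian, so Oren controls Meridian.
Oren did not control Meridian before and does after, so the clause is triggered.

Yes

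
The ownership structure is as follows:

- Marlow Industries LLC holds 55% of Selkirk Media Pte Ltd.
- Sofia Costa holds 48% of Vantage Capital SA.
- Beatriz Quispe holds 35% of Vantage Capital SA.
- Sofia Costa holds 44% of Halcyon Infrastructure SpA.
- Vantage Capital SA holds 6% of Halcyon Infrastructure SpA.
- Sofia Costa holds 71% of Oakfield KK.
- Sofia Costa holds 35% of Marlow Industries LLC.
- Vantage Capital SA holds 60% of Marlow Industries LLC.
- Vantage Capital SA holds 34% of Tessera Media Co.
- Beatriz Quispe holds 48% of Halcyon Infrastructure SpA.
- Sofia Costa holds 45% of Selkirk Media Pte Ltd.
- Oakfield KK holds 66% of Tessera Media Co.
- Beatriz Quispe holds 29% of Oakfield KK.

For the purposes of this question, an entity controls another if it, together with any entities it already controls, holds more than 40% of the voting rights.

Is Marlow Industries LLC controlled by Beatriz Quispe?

No

Beatriz holds 48% of Halcyon, so Beatriz controls Halcyon.
Neither Beatriz nor any entity Beatriz controls holds any voting interest in Marlow.
So Beatriz does not control Marlow.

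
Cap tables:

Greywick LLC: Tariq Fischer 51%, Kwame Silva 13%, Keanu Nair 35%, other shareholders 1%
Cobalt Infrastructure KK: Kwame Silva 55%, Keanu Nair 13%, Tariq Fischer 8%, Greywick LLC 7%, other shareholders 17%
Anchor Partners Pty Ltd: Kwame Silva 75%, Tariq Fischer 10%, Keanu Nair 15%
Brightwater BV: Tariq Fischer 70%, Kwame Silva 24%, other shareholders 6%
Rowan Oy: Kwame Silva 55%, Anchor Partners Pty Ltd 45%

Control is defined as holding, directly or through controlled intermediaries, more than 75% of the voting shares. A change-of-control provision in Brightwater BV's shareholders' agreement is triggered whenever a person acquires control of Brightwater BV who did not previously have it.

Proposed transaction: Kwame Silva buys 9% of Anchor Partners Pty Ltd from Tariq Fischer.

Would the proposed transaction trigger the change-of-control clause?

No

The purchase adds only to Kwame's holdings (Tariq's stake shrinks), so Kwame is the only person who could newly come to control Brightwater.
Kwame's largest direct stake is 75% in Anchor, which does not meet the threshold, so Kwame controls no company.
In Brightwater, Kwame's side holds only 24%, not > 75%.
So before the transaction, Kwame does not control Brightwater.
After the purchase, Kwame's direct stake in Anchor rises to 75% + 9% = 84%, and Tariq's stake falls to 1%.
Kwame holds 84% of Anchor, so Kwame controls Anchor.
Kwame and Anchor together hold 55% + 45% = 100% of Rowan, so Kwame controls Rowan.
After the transaction, Kwame's side holds 24% of Brightwater, not > 75%, so Kwame still does not control Brightwater.
No new person acquires control, so the clause is not triggered.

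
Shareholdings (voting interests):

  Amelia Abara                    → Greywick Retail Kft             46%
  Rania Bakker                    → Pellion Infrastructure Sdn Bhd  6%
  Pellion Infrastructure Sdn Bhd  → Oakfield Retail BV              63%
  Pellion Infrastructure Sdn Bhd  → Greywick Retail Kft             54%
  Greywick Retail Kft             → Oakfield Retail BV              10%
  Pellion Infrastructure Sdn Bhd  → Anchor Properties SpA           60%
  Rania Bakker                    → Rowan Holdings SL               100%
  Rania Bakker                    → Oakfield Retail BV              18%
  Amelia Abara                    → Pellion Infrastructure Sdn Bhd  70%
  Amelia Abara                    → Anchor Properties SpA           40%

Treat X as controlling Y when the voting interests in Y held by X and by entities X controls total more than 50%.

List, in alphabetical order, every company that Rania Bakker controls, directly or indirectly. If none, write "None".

Rowan Holdings SL

Rania holds 100% of Rowan, so Rania controls Rowan.
No other company's threshold is met.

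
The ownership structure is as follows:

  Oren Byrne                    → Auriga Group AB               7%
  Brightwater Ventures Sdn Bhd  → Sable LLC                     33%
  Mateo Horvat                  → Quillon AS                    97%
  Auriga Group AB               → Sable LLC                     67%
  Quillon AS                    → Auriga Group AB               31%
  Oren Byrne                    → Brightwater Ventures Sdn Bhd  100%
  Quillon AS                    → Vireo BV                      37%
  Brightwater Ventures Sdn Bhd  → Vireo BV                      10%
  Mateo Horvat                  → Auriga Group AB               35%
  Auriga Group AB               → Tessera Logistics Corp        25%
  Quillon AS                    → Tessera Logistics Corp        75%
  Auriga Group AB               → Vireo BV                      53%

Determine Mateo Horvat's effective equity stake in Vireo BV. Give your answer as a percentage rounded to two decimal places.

70.38%

Mateo reaches Vireo along 3 paths.
Via Quillon: 97% × 37% = 35.89%.
Via Auriga: 35% × 53% = 18.55%.
Via Quillon → Auriga: 97% × 31% × 53% = 15.9371%.
Total: 35.89% + 18.55% + 15.9371% = 70.3771%.
Rounded: 70.38%.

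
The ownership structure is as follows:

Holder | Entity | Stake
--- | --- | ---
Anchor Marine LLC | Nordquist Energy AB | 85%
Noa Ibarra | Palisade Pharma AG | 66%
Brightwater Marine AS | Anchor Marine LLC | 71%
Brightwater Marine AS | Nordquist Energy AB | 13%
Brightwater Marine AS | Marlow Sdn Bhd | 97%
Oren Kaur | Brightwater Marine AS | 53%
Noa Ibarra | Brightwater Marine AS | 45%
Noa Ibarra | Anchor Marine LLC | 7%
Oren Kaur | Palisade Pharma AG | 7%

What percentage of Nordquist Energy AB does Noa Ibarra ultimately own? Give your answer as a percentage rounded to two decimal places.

38.96%

Noa reaches Nordquist along 3 paths.
Via Brightwater: 45% × 13% = 5.85%.
Via Brightwater → Anchor: 45% × 71% × 85% = 27.1575%.
Via Anchor: 7% × 85% = 5.95%.
Total: 5.85% + 27.1575% + 5.95% = 38.9575%.
Rounded: 38.96%.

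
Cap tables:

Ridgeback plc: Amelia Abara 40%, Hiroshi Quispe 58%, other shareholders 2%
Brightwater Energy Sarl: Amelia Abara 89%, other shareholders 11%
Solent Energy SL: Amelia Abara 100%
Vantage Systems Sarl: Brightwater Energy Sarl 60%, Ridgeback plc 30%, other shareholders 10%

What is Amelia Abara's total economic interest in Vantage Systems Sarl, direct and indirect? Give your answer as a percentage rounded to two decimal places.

Amelia reaches Vantage along 2 paths.
Via Brightwater: 89% × 60% = 53.4%.
Via Ridgeback: 40% × 30% = 12%.
Total: 53.4% + 12% = 65.4%.
Rounded: 65.40%.

65.40%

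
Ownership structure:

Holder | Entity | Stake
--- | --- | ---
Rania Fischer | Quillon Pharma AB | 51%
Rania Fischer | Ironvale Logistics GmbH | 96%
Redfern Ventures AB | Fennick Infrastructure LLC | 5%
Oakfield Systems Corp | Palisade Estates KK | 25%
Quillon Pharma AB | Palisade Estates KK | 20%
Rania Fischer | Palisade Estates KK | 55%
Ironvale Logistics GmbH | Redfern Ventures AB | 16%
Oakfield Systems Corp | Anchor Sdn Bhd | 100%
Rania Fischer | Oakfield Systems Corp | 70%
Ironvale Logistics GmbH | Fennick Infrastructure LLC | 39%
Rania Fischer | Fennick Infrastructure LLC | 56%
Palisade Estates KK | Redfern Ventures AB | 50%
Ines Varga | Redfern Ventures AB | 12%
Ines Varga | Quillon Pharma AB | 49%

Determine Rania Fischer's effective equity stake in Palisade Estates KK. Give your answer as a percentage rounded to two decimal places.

Rania reaches Palisade along 3 paths.
Via Quillon: 51% × 20% = 10.2%.
Direct stake: 55% = 55%.
Via Oakfield: 70% × 25% = 17.5%.
Total: 10.2% + 55% + 17.5% = 82.7%.
Rounded: 82.70%.

82.70%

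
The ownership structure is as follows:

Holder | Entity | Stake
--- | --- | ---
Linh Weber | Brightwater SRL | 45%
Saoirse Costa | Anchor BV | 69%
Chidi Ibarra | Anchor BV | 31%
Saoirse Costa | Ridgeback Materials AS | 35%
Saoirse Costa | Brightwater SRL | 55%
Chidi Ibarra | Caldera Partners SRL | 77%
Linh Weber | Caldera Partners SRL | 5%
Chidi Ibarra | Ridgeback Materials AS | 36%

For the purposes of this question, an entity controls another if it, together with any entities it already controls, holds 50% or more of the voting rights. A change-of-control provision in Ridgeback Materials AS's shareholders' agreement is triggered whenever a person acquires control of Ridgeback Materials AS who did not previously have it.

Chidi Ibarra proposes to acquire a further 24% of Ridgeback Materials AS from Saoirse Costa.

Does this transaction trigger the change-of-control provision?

The purchase adds only to Chidi's holdings (Saoirse's stake shrinks), so Chidi is the only person who could newly come to control Ridgeback.
Chidi holds 77% of Caldera, so Chidi controls Caldera.
In Ridgeback, Chidi's side holds only 36%, not ≥ 50%.
So before the transaction, Chidi does not control Ridgeback.
After the purchase, Chidi's direct stake in Ridgeback rises to 36% + 24% = 60%, and Saoirse's stake falls to 11%.
Chidi holds 60% of Ridgeback, so Chidi controls Ridgeback.
Chidi did not control Ridgeback before and does after, so the clause is triggered.

Yes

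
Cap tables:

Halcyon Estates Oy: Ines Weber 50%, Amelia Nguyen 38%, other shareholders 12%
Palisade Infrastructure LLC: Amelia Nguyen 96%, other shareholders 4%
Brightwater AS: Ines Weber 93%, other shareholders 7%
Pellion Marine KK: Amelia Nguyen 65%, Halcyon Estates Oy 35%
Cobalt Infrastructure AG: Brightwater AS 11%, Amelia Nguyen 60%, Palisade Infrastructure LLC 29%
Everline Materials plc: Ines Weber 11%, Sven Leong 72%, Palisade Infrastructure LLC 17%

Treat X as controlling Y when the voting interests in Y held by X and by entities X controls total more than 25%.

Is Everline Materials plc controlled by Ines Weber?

No

Ines holds 50% of Halcyon, so Ines controls Halcyon.
Ines holds 93% of Brightwater, so Ines controls Brightwater.
Halcyon holds 35% of Pellion, so Ines controls Pellion.
In Everline, Ines's side holds only 11%, not > 25%.
So Ines does not control Everline.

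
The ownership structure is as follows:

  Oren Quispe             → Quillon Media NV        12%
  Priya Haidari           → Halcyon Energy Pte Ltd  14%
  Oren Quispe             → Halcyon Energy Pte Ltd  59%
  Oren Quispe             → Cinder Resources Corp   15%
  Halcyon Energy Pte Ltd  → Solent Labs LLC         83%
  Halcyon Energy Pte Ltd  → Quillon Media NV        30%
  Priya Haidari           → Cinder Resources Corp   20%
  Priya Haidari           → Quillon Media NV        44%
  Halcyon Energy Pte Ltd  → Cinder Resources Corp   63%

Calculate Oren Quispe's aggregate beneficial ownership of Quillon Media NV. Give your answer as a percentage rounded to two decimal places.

29.70%

Oren reaches Quillon along 2 paths.
Via Halcyon: 59% × 30% = 17.7%.
Direct stake: 12% = 12%.
Total: 17.7% + 12% = 29.7%.
Rounded: 29.70%.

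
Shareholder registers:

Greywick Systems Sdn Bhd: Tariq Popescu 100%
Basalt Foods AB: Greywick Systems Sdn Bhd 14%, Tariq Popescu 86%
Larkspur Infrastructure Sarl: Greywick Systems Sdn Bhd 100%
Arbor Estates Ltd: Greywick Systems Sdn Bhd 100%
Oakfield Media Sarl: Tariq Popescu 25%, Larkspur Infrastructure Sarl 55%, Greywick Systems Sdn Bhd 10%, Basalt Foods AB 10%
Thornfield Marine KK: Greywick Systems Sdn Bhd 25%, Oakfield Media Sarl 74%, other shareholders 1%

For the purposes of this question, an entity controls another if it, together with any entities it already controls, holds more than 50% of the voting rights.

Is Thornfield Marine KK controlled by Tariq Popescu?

Yes

Tariq holds 100% of Greywick, so Tariq controls Greywick.
Greywick and Tariq together hold 14% + 86% = 100% of Basalt, so Tariq controls Basalt.
Greywick holds 100% of Larkspur, so Tariq controls Larkspur.
Tariq and Larkspur and Greywick and Basalt together hold 25% + 55% + 10% + 10% = 100% of Oakfield, so Tariq controls Oakfield.
Greywick and Oakfield together hold 25% + 74% = 99% of Thornfield, so Tariq controls Thornfield.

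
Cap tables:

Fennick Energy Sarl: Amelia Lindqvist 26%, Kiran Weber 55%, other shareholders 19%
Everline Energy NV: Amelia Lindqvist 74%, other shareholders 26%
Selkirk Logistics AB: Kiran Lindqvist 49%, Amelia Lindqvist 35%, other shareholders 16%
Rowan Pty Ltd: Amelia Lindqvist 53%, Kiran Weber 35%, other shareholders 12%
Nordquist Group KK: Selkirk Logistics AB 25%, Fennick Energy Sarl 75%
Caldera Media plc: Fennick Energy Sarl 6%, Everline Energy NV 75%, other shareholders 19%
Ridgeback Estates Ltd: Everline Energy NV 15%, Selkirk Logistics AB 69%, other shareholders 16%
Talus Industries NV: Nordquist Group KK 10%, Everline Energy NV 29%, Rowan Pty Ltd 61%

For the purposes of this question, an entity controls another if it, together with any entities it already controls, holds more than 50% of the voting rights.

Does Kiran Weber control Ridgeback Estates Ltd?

Kiran Weber holds 55% of Fennick, so Kiran Weber controls Fennick.
Fennick holds 75% of Nordquist, so Kiran Weber controls Nordquist.
Neither Kiran Weber nor any entity Kiran Weber controls holds any voting interest in Ridgeback.
So Kiran Weber does not control Ridgeback.

No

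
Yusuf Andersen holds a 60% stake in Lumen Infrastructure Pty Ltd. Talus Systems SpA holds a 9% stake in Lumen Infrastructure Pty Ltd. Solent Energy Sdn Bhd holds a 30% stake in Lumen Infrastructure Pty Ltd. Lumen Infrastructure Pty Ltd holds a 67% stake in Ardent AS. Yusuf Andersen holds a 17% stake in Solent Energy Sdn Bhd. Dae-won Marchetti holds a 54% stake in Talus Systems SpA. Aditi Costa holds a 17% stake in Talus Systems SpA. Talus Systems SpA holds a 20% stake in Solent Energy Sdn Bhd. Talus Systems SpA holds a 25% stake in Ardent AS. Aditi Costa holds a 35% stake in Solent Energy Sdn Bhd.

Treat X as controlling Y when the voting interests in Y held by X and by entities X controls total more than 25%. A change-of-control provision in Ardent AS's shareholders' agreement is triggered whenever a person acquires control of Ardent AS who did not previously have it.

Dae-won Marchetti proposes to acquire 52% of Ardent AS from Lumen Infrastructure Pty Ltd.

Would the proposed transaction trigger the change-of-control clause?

The purchase adds only to Dae-won's holdings (Lumen's stake shrinks), so Dae-won is the only person who could newly come to control Ardent.
Dae-won holds 54% of Talus, so Dae-won controls Talus.
In Ardent, Dae-won's side holds only 25%, not > 25%.
So before the transaction, Dae-won does not control Ardent.
After the purchase, Dae-won holds 52% of Ardent directly, and Lumen's stake falls to 15%.
Talus and Dae-won together hold 25% + 52% = 77% of Ardent, so Dae-won controls Ardent.
Dae-won did not control Ardent before and does after, so the clause is triggered.

Yes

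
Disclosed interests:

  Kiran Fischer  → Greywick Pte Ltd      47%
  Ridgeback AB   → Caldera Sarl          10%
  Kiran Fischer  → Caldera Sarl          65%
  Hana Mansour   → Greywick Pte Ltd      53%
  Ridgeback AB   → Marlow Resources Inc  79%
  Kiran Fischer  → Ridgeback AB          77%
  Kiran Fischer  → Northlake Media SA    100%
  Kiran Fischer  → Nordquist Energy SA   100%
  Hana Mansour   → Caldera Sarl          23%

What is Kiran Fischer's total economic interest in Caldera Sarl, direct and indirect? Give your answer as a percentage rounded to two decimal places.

Kiran reaches Caldera along 2 paths.
Direct stake: 65% = 65%.
Via Ridgeback: 77% × 10% = 7.7%.
Total: 65% + 7.7% = 72.7%.
Rounded: 72.70%.

72.70%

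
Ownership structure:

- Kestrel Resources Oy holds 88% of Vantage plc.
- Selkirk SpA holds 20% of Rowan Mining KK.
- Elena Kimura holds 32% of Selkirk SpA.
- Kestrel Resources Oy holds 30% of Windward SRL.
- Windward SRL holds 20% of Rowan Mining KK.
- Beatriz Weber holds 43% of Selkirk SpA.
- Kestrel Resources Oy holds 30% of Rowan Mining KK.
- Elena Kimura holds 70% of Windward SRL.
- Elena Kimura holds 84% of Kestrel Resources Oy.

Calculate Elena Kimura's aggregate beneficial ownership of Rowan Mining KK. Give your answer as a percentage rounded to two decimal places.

50.64%

Elena reaches Rowan along 4 paths.
Via Selkirk: 32% × 20% = 6.4%.
Via Kestrel: 84% × 30% = 25.2%.
Via Kestrel → Windward: 84% × 30% × 20% = 5.04%.
Via Windward: 70% × 20% = 14%.
Total: 6.4% + 25.2% + 5.04% + 14% = 50.64%.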